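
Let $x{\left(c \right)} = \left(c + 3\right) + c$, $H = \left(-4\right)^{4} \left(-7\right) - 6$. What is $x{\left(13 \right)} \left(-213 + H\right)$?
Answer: $-58319$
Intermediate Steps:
$H = -1798$ ($H = 256 \left(-7\right) - 6 = -1792 - 6 = -1798$)
$x{\left(c \right)} = 3 + 2 c$ ($x{\left(c \right)} = \left(3 + c\right) + c = 3 + 2 c$)
$x{\left(13 \right)} \left(-213 + H\right) = \left(3 + 2 \cdot 13\right) \left(-213 - 1798\right) = \left(3 + 26\right) \left(-2011\right) = 29 \left(-2011\right) = -58319$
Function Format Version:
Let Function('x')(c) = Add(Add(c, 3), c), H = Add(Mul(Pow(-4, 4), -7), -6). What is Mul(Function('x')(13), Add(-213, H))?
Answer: -58319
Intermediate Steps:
H = -1798 (H = Add(Mul(256, -7), -6) = Add(-1792, -6) = -1798)
Function('x')(c) = Add(3, Mul(2, c)) (Function('x')(c) = Add(Add(3, c), c) = Add(3, Mul(2, c)))
Mul(Function('x')(13), Add(-213, H)) = Mul(Add(3, Mul(2, 13)), Add(-213, -1798)) = Mul(Add(3, 26), -2011) = Mul(29, -2011) = -58319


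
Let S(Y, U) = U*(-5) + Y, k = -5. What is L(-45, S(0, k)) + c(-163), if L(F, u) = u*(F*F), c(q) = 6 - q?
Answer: 50794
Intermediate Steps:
S(Y, U) = Y - 5*U (S(Y, U) = -5*U + Y = Y - 5*U)
L(F, u) = u*F²
L(-45, S(0, k)) + c(-163) = (0 - 5*(-5))*(-45)² + (6 - 1*(-163)) = (0 + 25)*2025 + (6 + 163) = 25*2025 + 169 = 50625 + 169 = 50794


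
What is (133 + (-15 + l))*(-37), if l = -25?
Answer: -3441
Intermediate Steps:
(133 + (-15 + l))*(-37) = (133 + (-15 - 25))*(-37) = (133 - 40)*(-37) = 93*(-37) = -3441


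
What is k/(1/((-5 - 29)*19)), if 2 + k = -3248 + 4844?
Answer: -1029724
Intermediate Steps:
k = 1594 (k = -2 + (-3248 + 4844) = -2 + 1596 = 1594)
k/(1/((-5 - 29)*19)) = 1594/(1/((-5 - 29)*19)) = 1594/(1/(-34*19)) = 1594/(1/(-646)) = 1594/(-1/646) = 1594*(-646) = -1029724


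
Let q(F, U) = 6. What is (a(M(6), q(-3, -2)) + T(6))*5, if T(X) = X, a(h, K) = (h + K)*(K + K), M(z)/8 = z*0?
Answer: 390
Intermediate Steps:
M(z) = 0 (M(z) = 8*(z*0) = 8*0 = 0)
a(h, K) = 2*K*(K + h) (a(h, K) = (K + h)*(2*K) = 2*K*(K + h))
(a(M(6), q(-3, -2)) + T(6))*5 = (2*6*(6 + 0) + 6)*5 = (2*6*6 + 6)*5 = (72 + 6)*5 = 78*5 = 390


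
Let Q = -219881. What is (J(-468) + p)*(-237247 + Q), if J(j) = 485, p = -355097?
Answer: 162103074336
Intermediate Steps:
(J(-468) + p)*(-237247 + Q) = (485 - 355097)*(-237247 - 219881) = -354612*(-457128) = 162103074336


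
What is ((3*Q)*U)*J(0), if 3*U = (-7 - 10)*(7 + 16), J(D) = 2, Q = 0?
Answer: 0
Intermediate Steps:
U = -391/3 (U = ((-7 - 10)*(7 + 16))/3 = (-17*23)/3 = (⅓)*(-391) = -391/3 ≈ -130.33)
((3*Q)*U)*J(0) = ((3*0)*(-391/3))*2 = (0*(-391/3))*2 = 0*2 = 0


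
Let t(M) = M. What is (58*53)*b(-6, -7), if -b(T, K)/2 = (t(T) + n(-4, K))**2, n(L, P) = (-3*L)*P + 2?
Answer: -47610112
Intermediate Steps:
n(L, P) = 2 - 3*L*P (n(L, P) = -3*L*P + 2 = 2 - 3*L*P)
b(T, K) = -2*(2 + T + 12*K)**2 (b(T, K) = -2*(T + (2 - 3*(-4)*K))**2 = -2*(T + (2 + 12*K))**2 = -2*(2 + T + 12*K)**2)
(58*53)*b(-6, -7) = (58*53)*(-2*(2 - 6 + 12*(-7))**2) = 3074*(-2*(2 - 6 - 84)**2) = 3074*(-2*(-88)**2) = 3074*(-2*7744) = 3074*(-15488) = -47610112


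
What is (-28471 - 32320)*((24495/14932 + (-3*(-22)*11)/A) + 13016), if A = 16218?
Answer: -602644517445271/761532 ≈ -7.9136e+8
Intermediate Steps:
(-28471 - 32320)*((24495/14932 + (-3*(-22)*11)/A) + 13016) = (-28471 - 32320)*((24495/14932 + (-3*(-22)*11)/16218) + 13016) = -60791*((24495*(1/14932) + (66*11)*(1/16218)) + 13016) = -60791*((24495/14932 + 726*(1/16218)) + 13016) = -60791*((24495/14932 + 121/2703) + 13016) = -60791*(68016757/40361196 + 13016) = -60791*525409343893/40361196 = -602644517445271/761532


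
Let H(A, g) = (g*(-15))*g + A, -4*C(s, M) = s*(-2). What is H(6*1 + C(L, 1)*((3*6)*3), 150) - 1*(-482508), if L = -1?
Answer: 144987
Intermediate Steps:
C(s, M) = s/2 (C(s, M) = -s*(-2)/4 = -(-1)*s/2 = s/2)
H(A, g) = A - 15*g² (H(A, g) = (-15*g)*g + A = -15*g² + A = A - 15*g²)
H(6*1 + C(L, 1)*((3*6)*3), 150) - 1*(-482508) = ((6*1 + ((½)*(-1))*((3*6)*3)) - 15*150²) - 1*(-482508) = ((6 - 9*3) - 15*22500) + 482508 = ((6 - ½*54) - 337500) + 482508 = ((6 - 27) - 337500) + 482508 = (-21 - 337500) + 482508 = -337521 + 482508 = 144987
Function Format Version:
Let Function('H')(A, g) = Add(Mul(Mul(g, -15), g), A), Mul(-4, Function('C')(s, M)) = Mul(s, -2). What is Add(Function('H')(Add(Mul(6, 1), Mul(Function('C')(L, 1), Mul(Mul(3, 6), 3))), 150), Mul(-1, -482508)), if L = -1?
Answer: 144987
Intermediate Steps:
Function('C')(s, M) = Mul(Rational(1, 2), s) (Function('C')(s, M) = Mul(Rational(-1, 4), Mul(s, -2)) = Mul(Rational(-1, 4), Mul(-2, s)) = Mul(Rational(1, 2), s))
Function('H')(A, g) = Add(A, Mul(-15, Pow(g, 2))) (Function('H')(A, g) = Add(Mul(Mul(-15, g), g), A) = Add(Mul(-15, Pow(g, 2)), A) = Add(A, Mul(-15, Pow(g, 2))))
Add(Function('H')(Add(Mul(6, 1), Mul(Function('C')(L, 1), Mul(Mul(3, 6), 3))), 150), Mul(-1, -482508)) = Add(Add(Add(Mul(6, 1), Mul(Mul(Rational(1, 2), -1), Mul(Mul(3, 6), 3))), Mul(-15, Pow(150, 2))), Mul(-1, -482508)) = Add(Add(Add(6, Mul(Rational(-1, 2), Mul(18, 3))), Mul(-15, 22500)), 482508) = Add(Add(Add(6, Mul(Rational(-1, 2), 54)), -337500), 482508) = Add(Add(Add(6, -27), -337500), 482508) = Add(Add(-21, -337500), 482508) = Add(-337521, 482508) = 144987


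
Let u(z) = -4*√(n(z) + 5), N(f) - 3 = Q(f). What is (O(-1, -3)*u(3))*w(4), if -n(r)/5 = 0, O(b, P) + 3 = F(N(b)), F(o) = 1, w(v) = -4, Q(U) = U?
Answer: -32*√5 ≈ -71.554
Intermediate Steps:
N(f) = 3 + f
O(b, P) = -2 (O(b, P) = -3 + 1 = -2)
n(r) = 0 (n(r) = -5*0 = 0)
u(z) = -4*√5 (u(z) = -4*√(0 + 5) = -4*√5)
(O(-1, -3)*u(3))*w(4) = -(-8)*√5*(-4) = (8*√5)*(-4) = -32*√5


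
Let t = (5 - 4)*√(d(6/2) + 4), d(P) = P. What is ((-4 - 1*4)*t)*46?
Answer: -368*√7 ≈ -973.64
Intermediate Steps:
t = √7 (t = (5 - 4)*√(6/2 + 4) = 1*√(6*(½) + 4) = 1*√(3 + 4) = 1*√7 = √7 ≈ 2.6458)
((-4 - 1*4)*t)*46 = ((-4 - 1*4)*√7)*46 = ((-4 - 4)*√7)*46 = -8*√7*46 = -368*√7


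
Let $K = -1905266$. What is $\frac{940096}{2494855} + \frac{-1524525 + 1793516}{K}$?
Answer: $\frac{101821764021}{432123855130} \approx 0.23563$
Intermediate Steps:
$\frac{940096}{2494855} + \frac{-1524525 + 1793516}{K} = \frac{940096}{2494855} + \frac{-1524525 + 1793516}{-1905266} = 940096 \cdot \frac{1}{2494855} + 268991 \left(- \frac{1}{1905266}\right) = \frac{940096}{2494855} - \frac{268991}{1905266} = \frac{101821764021}{432123855130}$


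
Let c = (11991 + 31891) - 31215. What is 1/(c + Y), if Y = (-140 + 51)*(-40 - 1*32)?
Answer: 1/19075 ≈ 5.2425e-5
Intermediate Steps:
c = 12667 (c = 43882 - 31215 = 12667)
Y = 6408 (Y = -89*(-40 - 32) = -89*(-72) = 6408)
1/(c + Y) = 1/(12667 + 6408) = 1/19075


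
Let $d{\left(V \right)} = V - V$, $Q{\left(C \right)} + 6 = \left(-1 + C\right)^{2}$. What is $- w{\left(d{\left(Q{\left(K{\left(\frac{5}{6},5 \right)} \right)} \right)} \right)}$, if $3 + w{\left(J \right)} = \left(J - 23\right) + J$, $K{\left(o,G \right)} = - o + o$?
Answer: $26$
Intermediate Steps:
$K{\left(o,G \right)} = 0$
$Q{\left(C \right)} = -6 + \left(-1 + C\right)^{2}$
$d{\left(V \right)} = 0$
$w{\left(J \right)} = -26 + 2 J$ ($w{\left(J \right)} = -3 + \left(\left(J - 23\right) + J\right) = -3 + \left(\left(-23 + J\right) + J\right) = -3 + \left(-23 + 2 J\right) = -26 + 2 J$)
$- w{\left(d{\left(Q{\left(K{\left(\frac{5}{6},5 \right)} \right)} \right)} \right)} = - (-26 + 2 \cdot 0) = - (-26 + 0) = \left(-1\right) \left(-26\right) = 26$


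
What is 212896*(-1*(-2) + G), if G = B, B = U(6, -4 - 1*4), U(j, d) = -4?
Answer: -425792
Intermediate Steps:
B = -4
G = -4
212896*(-1*(-2) + G) = 212896*(-1*(-2) - 4) = 212896*(2 - 4) = 212896*(-2) = -425792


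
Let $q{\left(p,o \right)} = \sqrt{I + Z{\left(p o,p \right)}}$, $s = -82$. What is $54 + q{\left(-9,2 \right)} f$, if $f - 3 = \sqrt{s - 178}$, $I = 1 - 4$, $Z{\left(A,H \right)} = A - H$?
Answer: $54 - 4 \sqrt{195} + 6 i \sqrt{3} \approx -1.857 + 10.392 i$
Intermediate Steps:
$I = -3$ ($I = 1 - 4 = -3$)
$f = 3 + 2 i \sqrt{65}$ ($f = 3 + \sqrt{-82 - 178} = 3 + \sqrt{-260} = 3 + 2 i \sqrt{65} \approx 3.0 + 16.125 i$)
$q{\left(p,o \right)} = \sqrt{-3 - p + o p}$ ($q{\left(p,o \right)} = \sqrt{-3 + \left(p o - p\right)} = \sqrt{-3 + \left(o p - p\right)} = \sqrt{-3 + \left(- p + o p\right)} = \sqrt{-3 - p + o p}$)
$54 + q{\left(-9,2 \right)} f = 54 + \sqrt{-3 - -9 + 2 \left(-9\right)} \left(3 + 2 i \sqrt{65}\right) = 54 + \sqrt{-3 + 9 - 18} \left(3 + 2 i \sqrt{65}\right) = 54 + \sqrt{-12} \left(3 + 2 i \sqrt{65}\right) = 54 + 2 i \sqrt{3} \left(3 + 2 i \sqrt{65}\right)$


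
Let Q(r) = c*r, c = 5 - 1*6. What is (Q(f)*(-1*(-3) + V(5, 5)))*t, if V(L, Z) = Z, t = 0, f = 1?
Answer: 0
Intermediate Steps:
c = -1 (c = 5 - 6 = -1)
Q(r) = -r
(Q(f)*(-1*(-3) + V(5, 5)))*t = ((-1*1)*(-1*(-3) + 5))*0 = -(3 + 5)*0 = -1*8*0 = -8*0 = 0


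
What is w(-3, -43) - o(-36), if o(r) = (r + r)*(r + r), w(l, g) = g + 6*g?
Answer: -5485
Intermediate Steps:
w(l, g) = 7*g
o(r) = 4*r**2 (o(r) = (2*r)*(2*r) = 4*r**2)
w(-3, -43) - o(-36) = 7*(-43) - 4*(-36)**2 = -301 - 4*1296 = -301 - 1*5184 = -301 - 5184 = -5485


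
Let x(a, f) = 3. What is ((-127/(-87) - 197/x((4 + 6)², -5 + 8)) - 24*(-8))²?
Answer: 13734436/841 ≈ 16331.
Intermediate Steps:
((-127/(-87) - 197/x((4 + 6)², -5 + 8)) - 24*(-8))² = ((-127/(-87) - 197/3) - 24*(-8))² = ((-127*(-1/87) - 197*⅓) + 192)² = ((127/87 - 197/3) + 192)² = (-1862/29 + 192)² = (3706/29)² = 13734436/841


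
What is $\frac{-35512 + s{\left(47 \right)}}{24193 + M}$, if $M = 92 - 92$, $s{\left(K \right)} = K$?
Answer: $- \frac{35465}{24193} \approx -1.4659$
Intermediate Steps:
$M = 0$ ($M = 92 - 92 = 0$)
$\frac{-35512 + s{\left(47 \right)}}{24193 + M} = \frac{-35512 + 47}{24193 + 0} = - \frac{35465}{24193}$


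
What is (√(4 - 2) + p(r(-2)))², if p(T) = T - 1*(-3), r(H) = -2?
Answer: (1 + √2)² ≈ 5.8284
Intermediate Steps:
p(T) = 3 + T (p(T) = T + 3 = 3 + T)
(√(4 - 2) + p(r(-2)))² = (√(4 - 2) + (3 - 2))² = (√2 + 1)² = (1 + √2)²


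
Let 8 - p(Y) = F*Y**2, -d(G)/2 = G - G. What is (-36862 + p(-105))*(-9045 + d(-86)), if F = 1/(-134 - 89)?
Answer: 74236086765/223 ≈ 3.3290e+8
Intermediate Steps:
F = -1/223 (F = 1/(-223) = -1/223 ≈ -0.0044843)
d(G) = 0 (d(G) = -2*(G - G) = -2*0 = 0)
p(Y) = 8 + Y**2/223 (p(Y) = 8 - (-1)*Y**2/223 = 8 + Y**2/223)
(-36862 + p(-105))*(-9045 + d(-86)) = (-36862 + (8 + (1/223)*(-105)**2))*(-9045 + 0) = (-36862 + (8 + (1/223)*11025))*(-9045) = (-36862 + (8 + 11025/223))*(-9045) = (-36862 + 12809/223)*(-9045) = -8207417/223*(-9045) = 74236086765/223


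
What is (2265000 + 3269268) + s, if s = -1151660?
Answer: 4382608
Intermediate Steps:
(2265000 + 3269268) + s = (2265000 + 3269268) - 1151660 = 5534268 - 1151660 = 4382608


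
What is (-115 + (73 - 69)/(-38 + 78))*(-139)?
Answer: 159711/10 ≈ 15971.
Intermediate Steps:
(-115 + (73 - 69)/(-38 + 78))*(-139) = (-115 + 4/40)*(-139) = (-115 + 4*(1/40))*(-139) = (-115 + 1/10)*(-139) = -1149/10*(-139) = 159711/10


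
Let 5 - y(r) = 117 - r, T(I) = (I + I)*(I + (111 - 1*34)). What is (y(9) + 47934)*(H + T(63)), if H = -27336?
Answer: -463769376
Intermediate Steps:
T(I) = 2*I*(77 + I) (T(I) = (2*I)*(I + (111 - 34)) = (2*I)*(I + 77) = (2*I)*(77 + I) = 2*I*(77 + I))
y(r) = -112 + r (y(r) = 5 - (117 - r) = 5 + (-117 + r) = -112 + r)
(y(9) + 47934)*(H + T(63)) = ((-112 + 9) + 47934)*(-27336 + 2*63*(77 + 63)) = (-103 + 47934)*(-27336 + 2*63*140) = 47831*(-27336 + 17640) = 47831*(-9696) = -463769376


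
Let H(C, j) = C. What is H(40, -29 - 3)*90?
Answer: 3600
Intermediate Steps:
H(40, -29 - 3)*90 = 40*90 = 3600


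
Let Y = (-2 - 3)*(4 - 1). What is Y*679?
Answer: -10185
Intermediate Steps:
Y = -15 (Y = -5*3 = -15)
Y*679 = -15*679 = -10185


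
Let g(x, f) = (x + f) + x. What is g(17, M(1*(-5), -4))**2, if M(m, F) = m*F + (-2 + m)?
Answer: 2209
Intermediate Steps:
M(m, F) = -2 + m + F*m (M(m, F) = F*m + (-2 + m) = -2 + m + F*m)
g(x, f) = f + 2*x (g(x, f) = (f + x) + x = f + 2*x)
g(17, M(1*(-5), -4))**2 = ((-2 + 1*(-5) - 4*(-5)) + 2*17)**2 = ((-2 - 5 - 4*(-5)) + 34)**2 = ((-2 - 5 + 20) + 34)**2 = (13 + 34)**2 = 47**2 = 2209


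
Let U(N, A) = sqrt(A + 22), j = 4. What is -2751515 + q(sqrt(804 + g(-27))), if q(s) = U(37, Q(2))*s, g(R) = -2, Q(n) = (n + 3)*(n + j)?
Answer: -2751515 + 2*sqrt(10426) ≈ -2.7513e+6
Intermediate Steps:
Q(n) = (3 + n)*(4 + n) (Q(n) = (n + 3)*(n + 4) = (3 + n)*(4 + n))
U(N, A) = sqrt(22 + A)
q(s) = 2*s*sqrt(13) (q(s) = sqrt(22 + (12 + 2**2 + 7*2))*s = sqrt(22 + (12 + 4 + 14))*s = sqrt(22 + 30)*s = sqrt(52)*s = (2*sqrt(13))*s = 2*s*sqrt(13))
-2751515 + q(sqrt(804 + g(-27))) = -2751515 + 2*sqrt(804 - 2)*sqrt(13) = -2751515 + 2*sqrt(802)*sqrt(13) = -2751515 + 2*sqrt(10426)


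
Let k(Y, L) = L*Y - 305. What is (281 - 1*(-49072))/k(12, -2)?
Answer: -49353/329 ≈ -150.01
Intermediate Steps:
k(Y, L) = -305 + L*Y
(281 - 1*(-49072))/k(12, -2) = (281 - 1*(-49072))/(-305 - 2*12) = (281 + 49072)/(-305 - 24) = 49353/(-329) = 49353*(-1/329) = -49353/329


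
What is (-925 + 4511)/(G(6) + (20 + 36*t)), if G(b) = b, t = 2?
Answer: 1793/49 ≈ 36.592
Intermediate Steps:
(-925 + 4511)/(G(6) + (20 + 36*t)) = (-925 + 4511)/(6 + (20 + 36*2)) = 3586/(6 + (20 + 72)) = 3586/(6 + 92) = 3586/98 = 3586*(1/98) = 1793/49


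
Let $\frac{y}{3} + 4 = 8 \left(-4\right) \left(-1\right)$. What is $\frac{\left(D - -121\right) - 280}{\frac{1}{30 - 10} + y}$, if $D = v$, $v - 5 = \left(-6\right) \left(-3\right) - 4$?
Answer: $- \frac{2800}{1681} \approx -1.6657$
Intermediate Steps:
$v = 19$ ($v = 5 - -14 = 5 + \left(18 - 4\right) = 5 + 14 = 19$)
$D = 19$
$y = 84$ ($y = -12 + 3 \cdot 8 \left(-4\right) \left(-1\right) = -12 + 3 \left(\left(-32\right) \left(-1\right)\right) = -12 + 3 \cdot 32 = -12 + 96 = 84$)
$\frac{\left(D - -121\right) - 280}{\frac{1}{30 - 10} + y} = \frac{\left(19 - -121\right) - 280}{\frac{1}{30 - 10} + 84} = \frac{\left(19 + 121\right) - 280}{\frac{1}{20} + 84} = \frac{140 - 280}{\frac{1}{20} + 84} = - \frac{140}{\frac{1681}{20}} = \left(-140\right) \frac{20}{1681} = - \frac{2800}{1681}$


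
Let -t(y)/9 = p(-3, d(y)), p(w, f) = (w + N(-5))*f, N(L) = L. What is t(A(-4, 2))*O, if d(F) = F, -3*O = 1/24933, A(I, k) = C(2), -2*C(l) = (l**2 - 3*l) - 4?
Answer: -24/8311 ≈ -0.0028877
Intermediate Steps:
C(l) = 2 - l**2/2 + 3*l/2 (C(l) = -((l**2 - 3*l) - 4)/2 = -(-4 + l**2 - 3*l)/2 = 2 - l**2/2 + 3*l/2)
A(I, k) = 3 (A(I, k) = 2 - 1/2*2**2 + (3/2)*2 = 2 - 1/2*4 + 3 = 2 - 2 + 3 = 3)
O = -1/74799 (O = -1/3/24933 = -1/3*1/24933 = -1/74799 ≈ -1.3369e-5)
p(w, f) = f*(-5 + w) (p(w, f) = (w - 5)*f = (-5 + w)*f = f*(-5 + w))
t(y) = 72*y (t(y) = -9*y*(-5 - 3) = -9*y*(-8) = -(-72)*y = 72*y)
t(A(-4, 2))*O = (72*3)*(-1/74799) = 216*(-1/74799) = -24/8311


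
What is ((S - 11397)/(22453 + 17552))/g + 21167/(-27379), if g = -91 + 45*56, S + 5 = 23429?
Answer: -685504501994/886825385985 ≈ -0.77299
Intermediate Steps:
S = 23424 (S = -5 + 23429 = 23424)
g = 2429 (g = -91 + 2520 = 2429)
((S - 11397)/(22453 + 17552))/g + 21167/(-27379) = ((23424 - 11397)/(22453 + 17552))/2429 + 21167/(-27379) = (12027/40005)*(1/2429) + 21167*(-1/27379) = (12027*(1/40005))*(1/2429) - 21167/27379 = (4009/13335)*(1/2429) - 21167/27379 = 4009/32390715 - 21167/27379 = -685504501994/886825385985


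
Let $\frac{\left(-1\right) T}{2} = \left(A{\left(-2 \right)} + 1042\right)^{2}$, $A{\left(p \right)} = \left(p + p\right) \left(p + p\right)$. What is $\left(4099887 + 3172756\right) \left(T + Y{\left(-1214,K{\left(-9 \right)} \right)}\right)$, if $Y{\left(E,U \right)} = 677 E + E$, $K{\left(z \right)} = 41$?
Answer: $-22267523790260$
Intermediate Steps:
$A{\left(p \right)} = 4 p^{2}$ ($A{\left(p \right)} = 2 p 2 p = 4 p^{2}$)
$Y{\left(E,U \right)} = 678 E$
$T = -2238728$ ($T = - 2 \left(4 \left(-2\right)^{2} + 1042\right)^{2} = - 2 \left(4 \cdot 4 + 1042\right)^{2} = - 2 \left(16 + 1042\right)^{2} = - 2 \cdot 1058^{2} = \left(-2\right) 1119364 = -2238728$)
$\left(4099887 + 3172756\right) \left(T + Y{\left(-1214,K{\left(-9 \right)} \right)}\right) = \left(4099887 + 3172756\right) \left(-2238728 + 678 \left(-1214\right)\right) = 7272643 \left(-2238728 - 823092\right) = 7272643 \left(-3061820\right) = -22267523790260$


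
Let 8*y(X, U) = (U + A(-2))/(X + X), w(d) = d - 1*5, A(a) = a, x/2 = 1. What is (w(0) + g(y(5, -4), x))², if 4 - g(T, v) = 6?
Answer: 49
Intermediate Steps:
x = 2 (x = 2*1 = 2)
w(d) = -5 + d (w(d) = d - 5 = -5 + d)
y(X, U) = (-2 + U)/(16*X) (y(X, U) = ((U - 2)/(X + X))/8 = ((-2 + U)/((2*X)))/8 = ((-2 + U)*(1/(2*X)))/8 = ((-2 + U)/(2*X))/8 = (-2 + U)/(16*X))
g(T, v) = -2 (g(T, v) = 4 - 1*6 = 4 - 6 = -2)
(w(0) + g(y(5, -4), x))² = ((-5 + 0) - 2)² = (-5 - 2)² = (-7)² = 49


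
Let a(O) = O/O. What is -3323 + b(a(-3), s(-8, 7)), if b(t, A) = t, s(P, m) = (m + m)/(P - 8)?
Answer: -3322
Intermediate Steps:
s(P, m) = 2*m/(-8 + P) (s(P, m) = (2*m)/(-8 + P) = 2*m/(-8 + P))
a(O) = 1
-3323 + b(a(-3), s(-8, 7)) = -3323 + 1 = -3322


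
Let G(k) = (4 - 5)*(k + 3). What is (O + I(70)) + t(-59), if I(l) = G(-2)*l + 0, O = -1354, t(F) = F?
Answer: -1483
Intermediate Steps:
G(k) = -3 - k (G(k) = -(3 + k) = -3 - k)
I(l) = -l (I(l) = (-3 - 1*(-2))*l + 0 = (-3 + 2)*l + 0 = -l + 0 = -l)
(O + I(70)) + t(-59) = (-1354 - 1*70) - 59 = (-1354 - 70) - 59 = -1424 - 59 = -1483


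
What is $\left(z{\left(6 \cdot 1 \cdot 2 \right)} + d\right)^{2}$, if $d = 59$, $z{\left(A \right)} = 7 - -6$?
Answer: $5184$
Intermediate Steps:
$z{\left(A \right)} = 13$ ($z{\left(A \right)} = 7 + 6 = 13$)
$\left(z{\left(6 \cdot 1 \cdot 2 \right)} + d\right)^{2} = \left(13 + 59\right)^{2} = 72^{2} = 5184$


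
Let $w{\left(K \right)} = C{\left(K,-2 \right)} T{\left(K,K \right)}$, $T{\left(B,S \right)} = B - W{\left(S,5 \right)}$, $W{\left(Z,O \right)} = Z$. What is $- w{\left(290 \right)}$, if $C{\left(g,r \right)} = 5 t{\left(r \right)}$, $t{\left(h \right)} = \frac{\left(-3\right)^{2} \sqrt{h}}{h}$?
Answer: $0$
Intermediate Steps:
$t{\left(h \right)} = \frac{9}{\sqrt{h}}$ ($t{\left(h \right)} = \frac{9 \sqrt{h}}{h} = \frac{9}{\sqrt{h}}$)
$C{\left(g,r \right)} = \frac{45}{\sqrt{r}}$ ($C{\left(g,r \right)} = 5 \frac{9}{\sqrt{r}} = \frac{45}{\sqrt{r}}$)
$T{\left(B,S \right)} = B - S$
$w{\left(K \right)} = 0$ ($w{\left(K \right)} = \frac{45}{i \sqrt{2}} \left(K - K\right) = 45 \left(- \frac{i \sqrt{2}}{2}\right) 0 = - \frac{45 i \sqrt{2}}{2} \cdot 0 = 0$)
$- w{\left(290 \right)} = \left(-1\right) 0 = 0$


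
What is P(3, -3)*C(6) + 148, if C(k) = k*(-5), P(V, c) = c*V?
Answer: 418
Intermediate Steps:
P(V, c) = V*c
C(k) = -5*k
P(3, -3)*C(6) + 148 = (3*(-3))*(-5*6) + 148 = -9*(-30) + 148 = 270 + 148 = 418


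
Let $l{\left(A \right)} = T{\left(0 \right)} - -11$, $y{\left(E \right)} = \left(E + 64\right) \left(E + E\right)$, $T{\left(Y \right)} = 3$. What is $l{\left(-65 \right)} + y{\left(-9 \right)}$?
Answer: $-976$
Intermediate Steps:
$y{\left(E \right)} = 2 E \left(64 + E\right)$ ($y{\left(E \right)} = \left(64 + E\right) 2 E = 2 E \left(64 + E\right)$)
$l{\left(A \right)} = 14$ ($l{\left(A \right)} = 3 - -11 = 3 + 11 = 14$)
$l{\left(-65 \right)} + y{\left(-9 \right)} = 14 + 2 \left(-9\right) \left(64 - 9\right) = 14 + 2 \left(-9\right) 55 = 14 - 990 = -976$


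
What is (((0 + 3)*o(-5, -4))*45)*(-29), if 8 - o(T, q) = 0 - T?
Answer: -11745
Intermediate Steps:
o(T, q) = 8 + T (o(T, q) = 8 - (0 - T) = 8 - (-1)*T = 8 + T)
(((0 + 3)*o(-5, -4))*45)*(-29) = (((0 + 3)*(8 - 5))*45)*(-29) = ((3*3)*45)*(-29) = (9*45)*(-29) = 405*(-29) = -11745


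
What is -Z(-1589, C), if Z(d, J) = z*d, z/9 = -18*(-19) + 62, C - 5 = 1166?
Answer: 5777604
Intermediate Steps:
C = 1171 (C = 5 + 1166 = 1171)
z = 3636 (z = 9*(-18*(-19) + 62) = 9*(342 + 62) = 9*404 = 3636)
Z(d, J) = 3636*d
-Z(-1589, C) = -3636*(-1589) = -1*(-5777604) = 5777604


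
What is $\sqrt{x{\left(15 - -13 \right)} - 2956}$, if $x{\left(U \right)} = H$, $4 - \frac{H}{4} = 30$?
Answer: $6 i \sqrt{85} \approx 55.317 i$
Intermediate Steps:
$H = -104$ ($H = 16 - 120 = -104$)
$x{\left(U \right)} = -104$
$\sqrt{x{\left(15 - -13 \right)} - 2956} = \sqrt{-104 - 2956} = \sqrt{-3060} = 6 i \sqrt{85}$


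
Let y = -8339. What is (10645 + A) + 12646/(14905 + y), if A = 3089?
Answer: 45095045/3283 ≈ 13736.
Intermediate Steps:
(10645 + A) + 12646/(14905 + y) = (10645 + 3089) + 12646/(14905 - 8339) = 13734 + 12646/6566 = 13734 + 12646*(1/6566) = 13734 + 6323/3283 = 45095045/3283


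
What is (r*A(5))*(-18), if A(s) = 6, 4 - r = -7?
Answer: -1188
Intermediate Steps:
r = 11 (r = 4 - 1*(-7) = 4 + 7 = 11)
(r*A(5))*(-18) = (11*6)*(-18) = 66*(-18) = -1188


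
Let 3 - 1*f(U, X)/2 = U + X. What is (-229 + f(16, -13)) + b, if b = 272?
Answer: 43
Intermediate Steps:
f(U, X) = 6 - 2*U - 2*X (f(U, X) = 6 - 2*(U + X) = 6 + (-2*U - 2*X) = 6 - 2*U - 2*X)
(-229 + f(16, -13)) + b = (-229 + (6 - 2*16 - 2*(-13))) + 272 = (-229 + (6 - 32 + 26)) + 272 = (-229 + 0) + 272 = -229 + 272 = 43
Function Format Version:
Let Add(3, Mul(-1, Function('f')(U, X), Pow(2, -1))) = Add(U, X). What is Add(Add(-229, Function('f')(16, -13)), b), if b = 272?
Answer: 43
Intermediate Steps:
Function('f')(U, X) = Add(6, Mul(-2, U), Mul(-2, X)) (Function('f')(U, X) = Add(6, Mul(-2, Add(U, X))) = Add(6, Add(Mul(-2, U), Mul(-2, X))) = Add(6, Mul(-2, U), Mul(-2, X)))
Add(Add(-229, Function('f')(16, -13)), b) = Add(Add(-229, Add(6, Mul(-2, 16), Mul(-2, -13))), 272) = Add(Add(-229, Add(6, -32, 26)), 272) = Add(Add(-229, 0), 272) = Add(-229, 272) = 43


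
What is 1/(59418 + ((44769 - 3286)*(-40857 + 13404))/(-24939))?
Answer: 8313/873552767 ≈ 9.5163e-6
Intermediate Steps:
1/(59418 + ((44769 - 3286)*(-40857 + 13404))/(-24939)) = 1/(59418 + (41483*(-27453))*(-1/24939)) = 1/(59418 - 1138832799*(-1/24939)) = 1/(59418 + 379610933/8313) = 1/(873552767/8313) = 8313/873552767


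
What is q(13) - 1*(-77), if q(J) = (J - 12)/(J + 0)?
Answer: 1002/13 ≈ 77.077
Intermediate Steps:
q(J) = (-12 + J)/J
q(13) - 1*(-77) = (-12 + 13)/13 - 1*(-77) = (1/13)*1 + 77 = 1/13 + 77 = 1002/13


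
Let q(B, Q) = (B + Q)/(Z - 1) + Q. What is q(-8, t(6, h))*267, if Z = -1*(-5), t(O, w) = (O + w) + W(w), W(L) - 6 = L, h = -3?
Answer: 2937/2 ≈ 1468.5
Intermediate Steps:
W(L) = 6 + L
t(O, w) = 6 + O + 2*w (t(O, w) = (O + w) + (6 + w) = 6 + O + 2*w)
Z = 5
q(B, Q) = B/4 + 5*Q/4 (q(B, Q) = (B + Q)/(5 - 1) + Q = (B + Q)/4 + Q = (B + Q)*(1/4) + Q = (B/4 + Q/4) + Q = B/4 + 5*Q/4)
q(-8, t(6, h))*267 = ((1/4)*(-8) + 5*(6 + 6 + 2*(-3))/4)*267 = (-2 + 5*(6 + 6 - 6)/4)*267 = (-2 + (5/4)*6)*267 = (-2 + 15/2)*267 = (11/2)*267 = 2937/2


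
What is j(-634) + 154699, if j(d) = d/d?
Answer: 154700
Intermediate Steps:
j(d) = 1
j(-634) + 154699 = 1 + 154699 = 154700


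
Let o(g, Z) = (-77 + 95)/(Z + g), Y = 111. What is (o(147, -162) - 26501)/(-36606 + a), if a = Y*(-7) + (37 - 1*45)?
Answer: 132511/186955 ≈ 0.70879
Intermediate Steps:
a = -785 (a = 111*(-7) + (37 - 1*45) = -777 + (37 - 45) = -777 - 8 = -785)
o(g, Z) = 18/(Z + g)
(o(147, -162) - 26501)/(-36606 + a) = (18/(-162 + 147) - 26501)/(-36606 - 785) = (18/(-15) - 26501)/(-37391) = (18*(-1/15) - 26501)*(-1/37391) = (-6/5 - 26501)*(-1/37391) = -132511/5*(-1/37391) = 132511/186955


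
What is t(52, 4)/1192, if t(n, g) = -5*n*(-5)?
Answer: 325/298 ≈ 1.0906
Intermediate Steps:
t(n, g) = 25*n
t(52, 4)/1192 = (25*52)/1192 = 1300*(1/1192) = 325/298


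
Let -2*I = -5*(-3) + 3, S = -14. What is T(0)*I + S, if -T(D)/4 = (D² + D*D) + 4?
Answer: 130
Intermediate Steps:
I = -9 (I = -(-5*(-3) + 3)/2 = -(15 + 3)/2 = -½*18 = -9)
T(D) = -16 - 8*D² (T(D) = -4*((D² + D*D) + 4) = -4*((D² + D²) + 4) = -4*(2*D² + 4) = -4*(4 + 2*D²) = -16 - 8*D²)
T(0)*I + S = (-16 - 8*0²)*(-9) - 14 = (-16 - 8*0)*(-9) - 14 = (-16 + 0)*(-9) - 14 = -16*(-9) - 14 = 144 - 14 = 130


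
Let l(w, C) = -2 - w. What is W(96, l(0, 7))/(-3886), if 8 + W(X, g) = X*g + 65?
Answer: 135/3886 ≈ 0.034740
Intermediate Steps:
W(X, g) = 57 + X*g (W(X, g) = -8 + (X*g + 65) = -8 + (65 + X*g) = 57 + X*g)
W(96, l(0, 7))/(-3886) = (57 + 96*(-2 - 1*0))/(-3886) = (57 + 96*(-2 + 0))*(-1/3886) = (57 + 96*(-2))*(-1/3886) = (57 - 192)*(-1/3886) = -135*(-1/3886) = 135/3886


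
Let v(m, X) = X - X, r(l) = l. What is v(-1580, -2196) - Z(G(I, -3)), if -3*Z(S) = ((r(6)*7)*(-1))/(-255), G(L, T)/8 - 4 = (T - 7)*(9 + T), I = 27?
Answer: 14/255 ≈ 0.054902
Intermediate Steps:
v(m, X) = 0
G(L, T) = 32 + 8*(-7 + T)*(9 + T) (G(L, T) = 32 + 8*((T - 7)*(9 + T)) = 32 + 8*((-7 + T)*(9 + T)) = 32 + 8*(-7 + T)*(9 + T))
Z(S) = -14/255 (Z(S) = -(6*7)*(-1)/(3*(-255)) = -42*(-1)*(-1)/(3*255) = -(-14)*(-1)/255 = -⅓*14/85 = -14/255)
v(-1580, -2196) - Z(G(I, -3)) = 0 - 1*(-14/255) = 0 + 14/255 = 14/255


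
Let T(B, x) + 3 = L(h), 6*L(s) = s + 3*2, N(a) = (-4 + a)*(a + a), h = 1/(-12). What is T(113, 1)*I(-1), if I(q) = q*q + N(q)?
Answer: -1595/72 ≈ -22.153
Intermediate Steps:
h = -1/12 ≈ -0.083333
N(a) = 2*a*(-4 + a) (N(a) = (-4 + a)*(2*a) = 2*a*(-4 + a))
L(s) = 1 + s/6 (L(s) = (s + 3*2)/6 = (s + 6)/6 = (6 + s)/6 = 1 + s/6)
I(q) = q**2 + 2*q*(-4 + q) (I(q) = q*q + 2*q*(-4 + q) = q**2 + 2*q*(-4 + q))
T(B, x) = -145/72 (T(B, x) = -3 + (1 + (1/6)*(-1/12)) = -3 + (1 - 1/72) = -3 + 71/72 = -145/72)
T(113, 1)*I(-1) = -(-145)*(-8 + 3*(-1))/72 = -(-145)*(-8 - 3)/72 = -(-145)*(-11)/72 = -145/72*11 = -1595/72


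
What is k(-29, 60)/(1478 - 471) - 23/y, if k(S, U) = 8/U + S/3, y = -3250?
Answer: -23467/9818250 ≈ -0.0023901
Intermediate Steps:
k(S, U) = 8/U + S/3 (k(S, U) = 8/U + S*(1/3) = 8/U + S/3)
k(-29, 60)/(1478 - 471) - 23/y = (8/60 + (1/3)*(-29))/(1478 - 471) - 23/(-3250) = (8*(1/60) - 29/3)/1007 - 23*(-1/3250) = (2/15 - 29/3)*(1/1007) + 23/3250 = -143/15*1/1007 + 23/3250 = -143/15105 + 23/3250 = -23467/9818250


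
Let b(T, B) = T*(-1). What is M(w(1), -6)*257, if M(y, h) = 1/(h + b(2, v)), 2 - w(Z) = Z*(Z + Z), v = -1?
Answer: -257/8 ≈ -32.125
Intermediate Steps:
b(T, B) = -T
w(Z) = 2 - 2*Z**2 (w(Z) = 2 - Z*(Z + Z) = 2 - Z*2*Z = 2 - 2*Z**2)
M(y, h) = 1/(-2 + h) (M(y, h) = 1/(h - 1*2) = 1/(h - 2) = 1/(-2 + h))
M(w(1), -6)*257 = 257/(-2 - 6) = 257/(-8) = -1/8*257 = -257/8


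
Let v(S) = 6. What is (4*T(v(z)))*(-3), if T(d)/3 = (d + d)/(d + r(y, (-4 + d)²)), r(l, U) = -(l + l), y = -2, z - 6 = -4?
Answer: -216/5 ≈ -43.200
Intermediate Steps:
z = 2 (z = 6 - 4 = 2)
r(l, U) = -2*l
T(d) = 6*d/(4 + d) (T(d) = 3*((d + d)/(d - 2*(-2))) = 3*((2*d)/(d + 4)) = 3*((2*d)/(4 + d)) = 3*(2*d/(4 + d)) = 6*d/(4 + d))
(4*T(v(z)))*(-3) = (4*(6*6/(4 + 6)))*(-3) = (4*(6*6/10))*(-3) = (4*(6*6*(⅒)))*(-3) = (4*(18/5))*(-3) = (72/5)*(-3) = -216/5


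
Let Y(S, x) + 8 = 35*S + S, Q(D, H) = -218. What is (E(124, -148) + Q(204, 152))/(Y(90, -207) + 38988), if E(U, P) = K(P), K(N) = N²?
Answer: 10843/21110 ≈ 0.51364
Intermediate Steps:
E(U, P) = P²
Y(S, x) = -8 + 36*S (Y(S, x) = -8 + (35*S + S) = -8 + 36*S)
(E(124, -148) + Q(204, 152))/(Y(90, -207) + 38988) = ((-148)² - 218)/((-8 + 36*90) + 38988) = (21904 - 218)/((-8 + 3240) + 38988) = 21686/(3232 + 38988) = 21686/42220 = 21686*(1/42220) = 10843/21110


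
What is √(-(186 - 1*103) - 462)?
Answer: I*√545 ≈ 23.345*I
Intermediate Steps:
√(-(186 - 1*103) - 462) = √(-(186 - 103) - 462) = √(-1*83 - 462) = √(-83 - 462) = √(-545) = I*√545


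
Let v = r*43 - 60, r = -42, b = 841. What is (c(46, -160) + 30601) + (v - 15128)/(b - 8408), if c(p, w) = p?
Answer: 231922843/7567 ≈ 30649.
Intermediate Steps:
v = -1866 (v = -42*43 - 60 = -1806 - 60 = -1866)
(c(46, -160) + 30601) + (v - 15128)/(b - 8408) = (46 + 30601) + (-1866 - 15128)/(841 - 8408) = 30647 - 16994/(-7567) = 30647 - 16994*(-1/7567) = 30647 + 16994/7567 = 231922843/7567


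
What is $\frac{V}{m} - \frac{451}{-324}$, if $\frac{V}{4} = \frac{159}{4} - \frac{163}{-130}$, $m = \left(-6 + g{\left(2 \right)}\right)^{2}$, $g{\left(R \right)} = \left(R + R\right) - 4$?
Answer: $\frac{31316}{5265} \approx 5.948$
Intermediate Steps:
$g{\left(R \right)} = -4 + 2 R$ ($g{\left(R \right)} = 2 R - 4 = -4 + 2 R$)
$m = 36$ ($m = \left(-6 + \left(-4 + 2 \cdot 2\right)\right)^{2} = \left(-6 + \left(-4 + 4\right)\right)^{2} = \left(-6 + 0\right)^{2} = \left(-6\right)^{2} = 36$)
$V = \frac{10661}{65}$ ($V = 4 \left(\frac{159}{4} - \frac{163}{-130}\right) = 4 \left(159 \cdot \frac{1}{4} - - \frac{163}{130}\right) = 4 \left(\frac{159}{4} + \frac{163}{130}\right) = 4 \cdot \frac{10661}{260} = \frac{10661}{65} \approx 164.02$)
$\frac{V}{m} - \frac{451}{-324} = \frac{10661}{65 \cdot 36} - \frac{451}{-324} = \frac{10661}{65} \cdot \frac{1}{36} - - \frac{451}{324} = \frac{10661}{2340} + \frac{451}{324} = \frac{31316}{5265}$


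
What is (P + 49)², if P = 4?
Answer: 2809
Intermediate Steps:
(P + 49)² = (4 + 49)² = 53² = 2809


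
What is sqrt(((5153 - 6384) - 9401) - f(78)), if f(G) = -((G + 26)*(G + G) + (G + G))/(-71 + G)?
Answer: 2*I*sqrt(2073) ≈ 91.06*I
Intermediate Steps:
f(G) = -(2*G + 2*G*(26 + G))/(-71 + G) (f(G) = -((26 + G)*(2*G) + 2*G)/(-71 + G) = -(2*G*(26 + G) + 2*G)/(-71 + G) = -(2*G + 2*G*(26 + G))/(-71 + G))
sqrt(((5153 - 6384) - 9401) - f(78)) = sqrt(((5153 - 6384) - 9401) - (-2)*78*(27 + 78)/(-71 + 78)) = sqrt((-1231 - 9401) - (-2)*78*105/7) = sqrt(-10632 - (-2)*78*105/7) = sqrt(-10632 - 1*(-2340)) = sqrt(-10632 + 2340) = sqrt(-8292) = 2*I*sqrt(2073)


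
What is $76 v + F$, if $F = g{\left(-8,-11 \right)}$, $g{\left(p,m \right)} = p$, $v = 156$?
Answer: $11848$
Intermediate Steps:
$F = -8$
$76 v + F = 76 \cdot 156 - 8 = 11856 - 8 = 11848$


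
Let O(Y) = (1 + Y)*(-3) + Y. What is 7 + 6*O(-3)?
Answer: 25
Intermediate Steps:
O(Y) = -3 - 2*Y (O(Y) = (-3 - 3*Y) + Y = -3 - 2*Y)
7 + 6*O(-3) = 7 + 6*(-3 - 2*(-3)) = 7 + 6*(-3 + 6) = 7 + 6*3 = 7 + 18 = 25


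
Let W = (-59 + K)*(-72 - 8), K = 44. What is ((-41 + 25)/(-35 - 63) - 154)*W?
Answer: -9045600/49 ≈ -1.8460e+5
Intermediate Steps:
W = 1200 (W = (-59 + 44)*(-72 - 8) = -15*(-80) = 1200)
((-41 + 25)/(-35 - 63) - 154)*W = ((-41 + 25)/(-35 - 63) - 154)*1200 = (-16/(-98) - 154)*1200 = (-16*(-1/98) - 154)*1200 = (8/49 - 154)*1200 = -7538/49*1200 = -9045600/49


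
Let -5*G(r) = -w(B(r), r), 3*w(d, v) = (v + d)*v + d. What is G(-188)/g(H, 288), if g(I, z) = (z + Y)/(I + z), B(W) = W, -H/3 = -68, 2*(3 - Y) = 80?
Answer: 2312400/251 ≈ 9212.8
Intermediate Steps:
Y = -37 (Y = 3 - 1/2*80 = 3 - 40 = -37)
H = 204 (H = -3*(-68) = 204)
g(I, z) = (-37 + z)/(I + z) (g(I, z) = (z - 37)/(I + z) = (-37 + z)/(I + z))
w(d, v) = d/3 + v*(d + v)/3 (w(d, v) = ((v + d)*v + d)/3 = ((d + v)*v + d)/3 = (v*(d + v) + d)/3 = (d + v*(d + v))/3 = d/3 + v*(d + v)/3)
G(r) = r/15 + 2*r**2/15 (G(r) = -(-1)*(r/3 + r**2/3 + r*r/3)/5 = -(-1)*(r/3 + r**2/3 + r**2/3)/5 = -(-1)*(r/3 + 2*r**2/3)/5 = -(-2*r**2/3 - r/3)/5 = r/15 + 2*r**2/15)
G(-188)/g(H, 288) = ((1/15)*(-188)*(1 + 2*(-188)))/(((-37 + 288)/(204 + 288))) = ((1/15)*(-188)*(1 - 376))/((251/492)) = ((1/15)*(-188)*(-375))/(((1/492)*251)) = 4700/(251/492) = 4700*(492/251) = 2312400/251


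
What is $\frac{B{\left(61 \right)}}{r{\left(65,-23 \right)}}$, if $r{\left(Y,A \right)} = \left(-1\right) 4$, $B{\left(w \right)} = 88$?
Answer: $-22$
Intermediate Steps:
$r{\left(Y,A \right)} = -4$
$\frac{B{\left(61 \right)}}{r{\left(65,-23 \right)}} = \frac{88}{-4} = 88 \left(- \frac{1}{4}\right) = -22$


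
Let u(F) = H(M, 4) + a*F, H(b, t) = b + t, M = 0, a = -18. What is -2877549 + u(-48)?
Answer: -2876681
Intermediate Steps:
u(F) = 4 - 18*F (u(F) = (0 + 4) - 18*F = 4 - 18*F)
-2877549 + u(-48) = -2877549 + (4 - 18*(-48)) = -2877549 + (4 + 864) = -2877549 + 868 = -2876681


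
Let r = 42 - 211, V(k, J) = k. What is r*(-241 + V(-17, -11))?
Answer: 43602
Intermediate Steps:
r = -169
r*(-241 + V(-17, -11)) = -169*(-241 - 17) = -169*(-258) = 43602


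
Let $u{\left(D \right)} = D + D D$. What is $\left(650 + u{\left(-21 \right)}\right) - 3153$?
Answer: $-2083$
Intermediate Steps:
$u{\left(D \right)} = D + D^{2}$
$\left(650 + u{\left(-21 \right)}\right) - 3153 = \left(650 - 21 \left(1 - 21\right)\right) - 3153 = \left(650 - -420\right) - 3153 = \left(650 + 420\right) - 3153 = 1070 - 3153 = -2083$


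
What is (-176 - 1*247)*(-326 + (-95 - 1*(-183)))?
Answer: 100674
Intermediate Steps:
(-176 - 1*247)*(-326 + (-95 - 1*(-183))) = (-176 - 247)*(-326 + (-95 + 183)) = -423*(-326 + 88) = -423*(-238) = 100674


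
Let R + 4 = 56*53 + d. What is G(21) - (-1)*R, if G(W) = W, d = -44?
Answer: 2941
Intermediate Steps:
R = 2920 (R = -4 + (56*53 - 44) = -4 + (2968 - 44) = -4 + 2924 = 2920)
G(21) - (-1)*R = 21 - (-1)*2920 = 21 - 1*(-2920) = 21 + 2920 = 2941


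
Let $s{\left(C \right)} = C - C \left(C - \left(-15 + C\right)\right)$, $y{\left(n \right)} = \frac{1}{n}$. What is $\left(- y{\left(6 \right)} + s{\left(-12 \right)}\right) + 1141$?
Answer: $\frac{7853}{6} \approx 1308.8$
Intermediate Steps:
$s{\left(C \right)} = - 14 C$ ($s{\left(C \right)} = C - C 15 = C - 15 C = - 14 C$)
$\left(- y{\left(6 \right)} + s{\left(-12 \right)}\right) + 1141 = \left(- \frac{1}{6} - -168\right) + 1141 = \left(\left(-1\right) \frac{1}{6} + 168\right) + 1141 = \left(- \frac{1}{6} + 168\right) + 1141 = \frac{1007}{6} + 1141 = \frac{7853}{6}$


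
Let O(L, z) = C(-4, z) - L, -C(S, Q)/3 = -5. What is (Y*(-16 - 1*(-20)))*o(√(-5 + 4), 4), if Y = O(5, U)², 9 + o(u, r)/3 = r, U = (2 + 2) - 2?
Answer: -6000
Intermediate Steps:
C(S, Q) = 15 (C(S, Q) = -3*(-5) = 15)
U = 2 (U = 4 - 2 = 2)
O(L, z) = 15 - L
o(u, r) = -27 + 3*r
Y = 100 (Y = (15 - 1*5)² = (15 - 5)² = 10² = 100)
(Y*(-16 - 1*(-20)))*o(√(-5 + 4), 4) = (100*(-16 - 1*(-20)))*(-27 + 3*4) = (100*(-16 + 20))*(-27 + 12) = (100*4)*(-15) = 400*(-15) = -6000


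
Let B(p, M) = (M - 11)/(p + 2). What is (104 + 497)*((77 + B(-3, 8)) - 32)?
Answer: 28848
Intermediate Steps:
B(p, M) = (-11 + M)/(2 + p)
(104 + 497)*((77 + B(-3, 8)) - 32) = (104 + 497)*((77 + (-11 + 8)/(2 - 3)) - 32) = 601*((77 - 3/(-1)) - 32) = 601*((77 - 1*(-3)) - 32) = 601*((77 + 3) - 32) = 601*(80 - 32) = 601*48 = 28848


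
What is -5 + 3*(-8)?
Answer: -29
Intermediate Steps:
-5 + 3*(-8) = -5 - 24 = -29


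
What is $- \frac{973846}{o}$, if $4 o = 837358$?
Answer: $- \frac{1947692}{418679} \approx -4.652$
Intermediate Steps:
$o = \frac{418679}{2}$ ($o = \frac{1}{4} \cdot 837358 = \frac{418679}{2} \approx 2.0934 \cdot 10^{5}$)
$- \frac{973846}{o} = - \frac{973846}{\frac{418679}{2}} = \left(-973846\right) \frac{2}{418679} = - \frac{1947692}{418679}$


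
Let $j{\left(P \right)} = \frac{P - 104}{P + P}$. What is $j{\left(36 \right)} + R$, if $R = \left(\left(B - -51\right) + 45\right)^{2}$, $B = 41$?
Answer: $\frac{337825}{18} \approx 18768.0$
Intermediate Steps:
$j{\left(P \right)} = \frac{-104 + P}{2 P}$
$R = 18769$ ($R = \left(\left(41 - -51\right) + 45\right)^{2} = \left(\left(41 + 51\right) + 45\right)^{2} = \left(92 + 45\right)^{2} = 137^{2} = 18769$)
$j{\left(36 \right)} + R = \frac{-104 + 36}{2 \cdot 36} + 18769 = \frac{1}{2} \cdot \frac{1}{36} \left(-68\right) + 18769 = - \frac{17}{18} + 18769 = \frac{337825}{18}$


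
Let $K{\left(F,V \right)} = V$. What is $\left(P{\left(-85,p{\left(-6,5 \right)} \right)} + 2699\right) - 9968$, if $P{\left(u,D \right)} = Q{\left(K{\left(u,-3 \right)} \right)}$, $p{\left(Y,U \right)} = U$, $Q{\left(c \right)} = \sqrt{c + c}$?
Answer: $-7269 + i \sqrt{6} \approx -7269.0 + 2.4495 i$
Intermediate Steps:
$Q{\left(c \right)} = \sqrt{2} \sqrt{c}$ ($Q{\left(c \right)} = \sqrt{2 c} = \sqrt{2} \sqrt{c}$)
$P{\left(u,D \right)} = i \sqrt{6}$ ($P{\left(u,D \right)} = \sqrt{2} \sqrt{-3} = \sqrt{2} i \sqrt{3} = i \sqrt{6}$)
$\left(P{\left(-85,p{\left(-6,5 \right)} \right)} + 2699\right) - 9968 = \left(i \sqrt{6} + 2699\right) - 9968 = \left(2699 + i \sqrt{6}\right) - 9968 = -7269 + i \sqrt{6}$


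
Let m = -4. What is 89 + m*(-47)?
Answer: 277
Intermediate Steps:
89 + m*(-47) = 89 - 4*(-47) = 89 + 188 = 277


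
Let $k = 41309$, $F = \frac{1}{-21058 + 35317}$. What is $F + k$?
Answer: $\frac{589025032}{14259} \approx 41309.0$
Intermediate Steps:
$F = \frac{1}{14259} \approx 7.0131 \cdot 10^{-5}$
$F + k = \frac{1}{14259} + 41309 = \frac{589025032}{14259}$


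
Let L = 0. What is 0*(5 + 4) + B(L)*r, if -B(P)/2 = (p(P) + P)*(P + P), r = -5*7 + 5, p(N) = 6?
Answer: 0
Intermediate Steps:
r = -30 (r = -35 + 5 = -30)
B(P) = -4*P*(6 + P) (B(P) = -2*(6 + P)*(P + P) = -2*(6 + P)*2*P = -4*P*(6 + P))
0*(5 + 4) + B(L)*r = 0*(5 + 4) - 4*0*(6 + 0)*(-30) = 0*9 - 4*0*6*(-30) = 0 + 0*(-30) = 0 + 0 = 0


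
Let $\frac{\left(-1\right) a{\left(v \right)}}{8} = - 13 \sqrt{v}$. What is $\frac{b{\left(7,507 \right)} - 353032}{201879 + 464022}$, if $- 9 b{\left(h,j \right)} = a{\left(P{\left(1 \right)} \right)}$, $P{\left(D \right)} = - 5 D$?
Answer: $- \frac{353032}{665901} - \frac{104 i \sqrt{5}}{5993109} \approx -0.53016 - 3.8803 \cdot 10^{-5} i$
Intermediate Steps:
$a{\left(v \right)} = 104 \sqrt{v}$ ($a{\left(v \right)} = - 8 \left(- 13 \sqrt{v}\right) = 104 \sqrt{v}$)
$b{\left(h,j \right)} = - \frac{104 i \sqrt{5}}{9}$ ($b{\left(h,j \right)} = - \frac{104 \sqrt{\left(-5\right) 1}}{9} = - \frac{104 \sqrt{-5}}{9} = - \frac{104 i \sqrt{5}}{9}$)
$\frac{b{\left(7,507 \right)} - 353032}{201879 + 464022} = \frac{- \frac{104 i \sqrt{5}}{9} - 353032}{201879 + 464022} = \frac{-353032 - \frac{104 i \sqrt{5}}{9}}{665901} = \left(-353032 - \frac{104 i \sqrt{5}}{9}\right) \frac{1}{665901} = - \frac{353032}{665901} - \frac{104 i \sqrt{5}}{5993109}$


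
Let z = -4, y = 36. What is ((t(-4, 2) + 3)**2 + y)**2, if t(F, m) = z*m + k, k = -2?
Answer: 7225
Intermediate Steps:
t(F, m) = -2 - 4*m (t(F, m) = -4*m - 2 = -2 - 4*m)
((t(-4, 2) + 3)**2 + y)**2 = (((-2 - 4*2) + 3)**2 + 36)**2 = (((-2 - 8) + 3)**2 + 36)**2 = ((-10 + 3)**2 + 36)**2 = ((-7)**2 + 36)**2 = (49 + 36)**2 = 85**2 = 7225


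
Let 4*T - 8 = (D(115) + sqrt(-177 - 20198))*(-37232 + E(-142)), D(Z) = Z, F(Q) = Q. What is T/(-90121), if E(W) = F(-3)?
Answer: 4282017/360484 + 186175*I*sqrt(815)/360484 ≈ 11.879 + 14.744*I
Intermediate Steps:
E(W) = -3
T = -4282017/4 - 186175*I*sqrt(815)/4 (T = 2 + ((115 + sqrt(-177 - 20198))*(-37232 - 3))/4 = 2 + ((115 + sqrt(-20375))*(-37235))/4 = 2 + ((115 + 5*I*sqrt(815))*(-37235))/4 = 2 + (-4282025 - 186175*I*sqrt(815))/4 = 2 + (-4282025/4 - 186175*I*sqrt(815)/4) = -4282017/4 - 186175*I*sqrt(815)/4 ≈ -1.0705e+6 - 1.3287e+6*I)
T/(-90121) = (-4282017/4 - 186175*I*sqrt(815)/4)/(-90121) = (-4282017/4 - 186175*I*sqrt(815)/4)*(-1/90121) = 4282017/360484 + 186175*I*sqrt(815)/360484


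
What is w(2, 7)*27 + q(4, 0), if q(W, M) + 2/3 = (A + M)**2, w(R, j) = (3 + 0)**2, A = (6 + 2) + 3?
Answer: 1090/3 ≈ 363.33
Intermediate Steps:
A = 11 (A = 8 + 3 = 11)
w(R, j) = 9 (w(R, j) = 3**2 = 9)
q(W, M) = -2/3 + (11 + M)**2
w(2, 7)*27 + q(4, 0) = 9*27 + (-2/3 + (11 + 0)**2) = 243 + (-2/3 + 11**2) = 243 + (-2/3 + 121) = 243 + 361/3 = 1090/3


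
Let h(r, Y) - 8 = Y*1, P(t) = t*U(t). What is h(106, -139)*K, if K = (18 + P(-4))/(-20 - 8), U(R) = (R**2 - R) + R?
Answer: -3013/14 ≈ -215.21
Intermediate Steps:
U(R) = R**2
P(t) = t**3 (P(t) = t*t**2 = t**3)
K = 23/14 (K = (18 + (-4)**3)/(-20 - 8) = (18 - 64)/(-28) = -46*(-1/28) = 23/14 ≈ 1.6429)
h(r, Y) = 8 + Y (h(r, Y) = 8 + Y*1 = 8 + Y)
h(106, -139)*K = (8 - 139)*(23/14) = -131*23/14 = -3013/14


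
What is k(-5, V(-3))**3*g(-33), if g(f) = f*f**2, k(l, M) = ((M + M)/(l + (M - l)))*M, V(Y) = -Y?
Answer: -7762392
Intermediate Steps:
k(l, M) = 2*M (k(l, M) = ((2*M)/M)*M = 2*M)
g(f) = f**3
k(-5, V(-3))**3*g(-33) = (2*(-1*(-3)))**3*(-33)**3 = (2*3)**3*(-35937) = 6**3*(-35937) = 216*(-35937) = -7762392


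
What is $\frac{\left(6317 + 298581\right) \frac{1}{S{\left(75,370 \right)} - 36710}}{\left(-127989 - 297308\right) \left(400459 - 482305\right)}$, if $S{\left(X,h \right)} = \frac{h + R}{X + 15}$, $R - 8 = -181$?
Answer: $- \frac{1524490}{6388784970374677} \approx -2.3862 \cdot 10^{-10}$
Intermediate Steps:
$R = -173$ ($R = 8 - 181 = -173$)
$S{\left(X,h \right)} = \frac{-173 + h}{15 + X}$ ($S{\left(X,h \right)} = \frac{h - 173}{X + 15} = \frac{-173 + h}{15 + X}$)
$\frac{\left(6317 + 298581\right) \frac{1}{S{\left(75,370 \right)} - 36710}}{\left(-127989 - 297308\right) \left(400459 - 482305\right)} = \frac{\left(6317 + 298581\right) \frac{1}{\frac{-173 + 370}{15 + 75} - 36710}}{\left(-127989 - 297308\right) \left(400459 - 482305\right)} = \frac{304898 \frac{1}{\frac{1}{90} \cdot 197 - 36710}}{\left(-425297\right) \left(-81846\right)} = \frac{304898 \frac{1}{\frac{1}{90} \cdot 197 - 36710}}{34808858262} = \frac{304898}{\frac{197}{90} - 36710} \cdot \frac{1}{34808858262} = \frac{304898}{- \frac{3303703}{90}} \cdot \frac{1}{34808858262} = 304898 \left(- \frac{90}{3303703}\right) \frac{1}{34808858262} = \left(- \frac{27440820}{3303703}\right) \frac{1}{34808858262} = - \frac{1524490}{6388784970374677}$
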